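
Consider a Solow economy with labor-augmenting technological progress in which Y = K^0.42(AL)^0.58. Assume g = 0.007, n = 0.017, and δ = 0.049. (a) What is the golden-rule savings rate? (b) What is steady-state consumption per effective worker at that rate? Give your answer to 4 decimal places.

(a) s_gold = 0.4200; (b) c_gold ≈ 2.0593

The effective depreciation rate is n + g + δ = 0.017 + 0.007 + 0.049 = 0.073.
For Cobb-Douglas, s_gold equals capital's share: s_gold = 0.42.
Golden rule sets MPK = n+g+δ: 0.42·k^(0.42−1) = 0.073, so k_gold = (0.42/0.073)^(1/0.58) ≈ 20.4276.
y_gold = 20.4276^0.42 ≈ 3.5505; c_gold = (1−0.42)·y_gold ≈ 2.0593.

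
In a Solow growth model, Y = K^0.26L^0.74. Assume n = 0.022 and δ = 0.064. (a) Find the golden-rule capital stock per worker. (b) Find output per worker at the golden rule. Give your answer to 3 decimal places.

The effective depreciation rate is n + δ = 0.022 + 0.064 = 0.086.
At the golden rule the marginal product of capital equals n+δ: 0.26·k^(0.26−1) = 0.086. Solving, k_gold = (0.26/0.086)^(1/0.74) ≈ 4.4595.
y_gold = 4.4595^0.26 ≈ 1.4751.

(a) k_gold ≈ 4.460; (b) y_gold ≈ 1.475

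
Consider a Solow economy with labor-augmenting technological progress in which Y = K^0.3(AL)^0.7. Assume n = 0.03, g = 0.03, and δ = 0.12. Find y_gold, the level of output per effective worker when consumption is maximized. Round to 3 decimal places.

n + g + δ = 0.03 + 0.03 + 0.12 = 0.18.
At the golden rule the marginal product of capital equals n+g+δ: 0.3·k^(0.3−1) = 0.18. Solving, k_gold = (0.3/0.18)^(1/0.7) ≈ 2.0746.
Output: y_gold = k_gold^0.3 = 2.0746^0.3 ≈ 1.2447.

y_gold ≈ 1.245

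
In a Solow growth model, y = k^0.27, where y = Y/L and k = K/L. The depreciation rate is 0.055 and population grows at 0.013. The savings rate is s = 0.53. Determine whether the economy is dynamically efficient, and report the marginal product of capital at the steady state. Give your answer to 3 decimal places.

Break-even investment rate: n + δ = 0.013 + 0.055 = 0.068.
Steady-state k*: s·k^0.27 = 0.068·k gives k* = (0.53/0.068)^(1/0.73) ≈ 16.6571.
MPK = 0.27·16.6571^(-0.73) ≈ 0.0346.
MPK < n+δ = 0.068, so the economy is dynamically inefficient (over-saving).

dynamically inefficient; MPK ≈ 0.035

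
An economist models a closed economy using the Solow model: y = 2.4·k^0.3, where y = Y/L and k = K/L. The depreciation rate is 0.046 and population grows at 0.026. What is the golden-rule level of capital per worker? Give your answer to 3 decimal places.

k_gold ≈ 26.827

Break-even investment rate: n + δ = 0.026 + 0.046 = 0.072.
Golden rule sets MPK = n+δ: 0.3·2.4·k^(0.3−1) = 0.072, so k_gold = (0.3·2.4/0.072)^(1/0.7) ≈ 26.8270.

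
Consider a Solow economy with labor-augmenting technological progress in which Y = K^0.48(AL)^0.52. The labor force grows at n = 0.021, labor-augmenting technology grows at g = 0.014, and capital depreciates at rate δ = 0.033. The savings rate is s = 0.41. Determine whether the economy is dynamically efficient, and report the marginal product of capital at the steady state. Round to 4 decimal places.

dynamically efficient; MPK ≈ 0.0796

n + g + δ = 0.021 + 0.014 + 0.033 = 0.068.
Steady-state k*: s·k^0.48 = 0.068·k gives k* = (0.41/0.068)^(1/0.52) ≈ 31.6613.
MPK = 0.48·31.6613^(-0.52) ≈ 0.0796.
MPK > n+g+δ = 0.068, so the economy is dynamically efficient (under-saving).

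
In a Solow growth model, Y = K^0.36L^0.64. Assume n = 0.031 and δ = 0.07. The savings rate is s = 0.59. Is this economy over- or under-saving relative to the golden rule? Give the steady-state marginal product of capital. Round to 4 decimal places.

Break-even investment rate: n + δ = 0.031 + 0.07 = 0.101.
Steady-state k*: s·k^0.36 = 0.101·k gives k* = (0.59/0.101)^(1/0.64) ≈ 15.7654.
MPK = 0.36·15.7654^(-0.64) ≈ 0.0616.
MPK < n+δ = 0.101, so the economy is dynamically inefficient (over-saving).

over-saving; MPK ≈ 0.0616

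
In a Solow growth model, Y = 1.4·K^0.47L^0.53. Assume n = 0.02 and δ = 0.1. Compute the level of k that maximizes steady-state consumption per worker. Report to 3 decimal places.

The effective depreciation rate is n + δ = 0.02 + 0.1 = 0.12.
Setting f'(k) = n+δ gives 0.47·1.4·k^(0.47−1) = 0.12, hence k_gold = (0.47·1.4/0.12)^(1/0.53) ≈ 24.7984.

k_gold ≈ 24.798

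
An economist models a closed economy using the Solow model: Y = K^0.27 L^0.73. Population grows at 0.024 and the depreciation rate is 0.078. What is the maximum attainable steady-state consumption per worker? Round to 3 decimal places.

Capital per worker breaks even when investment replaces (n + δ)·k; here n + δ = 0.102.
At the golden rule the marginal product of capital equals n+δ: 0.27·k^(0.27−1) = 0.102. Solving, k_gold = (0.27/0.102)^(1/0.73) ≈ 3.7943.
y_gold = 3.7943^0.27 ≈ 1.4334.
c_gold = y_gold − (n+δ)·k_gold = 1.4334 − 0.102·3.7943 ≈ 1.0464.

c_gold ≈ 1.046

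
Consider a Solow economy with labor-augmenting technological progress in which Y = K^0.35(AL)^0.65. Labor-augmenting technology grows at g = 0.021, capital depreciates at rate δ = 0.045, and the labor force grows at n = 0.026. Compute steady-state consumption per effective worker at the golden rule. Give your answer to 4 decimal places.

c_gold ≈ 1.3347

Break-even investment rate: n + g + δ = 0.026 + 0.021 + 0.045 = 0.092.
At the golden rule the marginal product of capital equals n+g+δ: 0.35·k^(0.35−1) = 0.092. Solving, k_gold = (0.35/0.092)^(1/0.65) ≈ 7.8116.
y_gold = 7.8116^0.35 ≈ 2.0533.
c_gold = y_gold − (n+g+δ)·k_gold = 2.0533 − 0.092·7.8116 ≈ 1.3347.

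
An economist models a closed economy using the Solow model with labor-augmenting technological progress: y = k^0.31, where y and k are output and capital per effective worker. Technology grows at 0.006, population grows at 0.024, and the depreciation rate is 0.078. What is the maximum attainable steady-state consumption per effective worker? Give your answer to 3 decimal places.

c_gold ≈ 1.108

The effective depreciation rate is n + g + δ = 0.024 + 0.006 + 0.078 = 0.108.
Setting f'(k) = n+g+δ gives 0.31·k^(0.31−1) = 0.108, hence k_gold = (0.31/0.108)^(1/0.69) ≈ 4.6098.
y_gold = 4.6098^0.31 ≈ 1.6060.
c_gold = y_gold − (n+g+δ)·k_gold = 1.6060 − 0.108·4.6098 ≈ 1.1081.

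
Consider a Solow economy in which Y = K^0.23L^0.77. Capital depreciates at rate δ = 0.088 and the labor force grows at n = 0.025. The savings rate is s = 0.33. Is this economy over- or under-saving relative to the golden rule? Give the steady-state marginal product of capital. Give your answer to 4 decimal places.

Capital per worker breaks even when investment replaces (n + δ)·k; here n + δ = 0.113.
Steady-state k*: s·k^0.23 = 0.113·k gives k* = (0.33/0.113)^(1/0.77) ≈ 4.0222.
MPK = 0.23·4.0222^(-0.77) ≈ 0.0788.
MPK < n+δ = 0.113, so the economy is dynamically inefficient (over-saving).

over-saving; MPK ≈ 0.0788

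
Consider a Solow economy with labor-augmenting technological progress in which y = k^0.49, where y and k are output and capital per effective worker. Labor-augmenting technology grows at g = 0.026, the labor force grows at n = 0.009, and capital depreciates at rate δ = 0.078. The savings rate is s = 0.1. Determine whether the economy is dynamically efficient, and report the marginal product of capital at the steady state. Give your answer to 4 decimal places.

n + g + δ = 0.009 + 0.026 + 0.078 = 0.113.
Steady-state k*: s·k^0.49 = 0.113·k gives k* = (0.1/0.113)^(1/0.51) ≈ 0.7869.
MPK = 0.49·0.7869^(-0.51) ≈ 0.5537.
MPK > n+g+δ = 0.113, so the economy is dynamically efficient (under-saving).

dynamically efficient; MPK ≈ 0.5537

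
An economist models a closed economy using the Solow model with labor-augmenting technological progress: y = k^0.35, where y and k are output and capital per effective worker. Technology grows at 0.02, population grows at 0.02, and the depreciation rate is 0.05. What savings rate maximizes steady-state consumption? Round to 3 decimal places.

s_gold = 0.350

The effective depreciation rate is n + g + δ = 0.02 + 0.02 + 0.05 = 0.09.
At the golden rule MPK = n+g+δ, and in any Cobb-Douglas steady state s = (n+g+δ)·k/y = MPK·k/y = capital's share 0.35.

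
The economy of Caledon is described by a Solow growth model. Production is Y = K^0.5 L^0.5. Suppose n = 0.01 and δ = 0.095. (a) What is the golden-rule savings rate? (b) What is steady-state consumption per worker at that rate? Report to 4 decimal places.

(a) s_gold = 0.5000; (b) c_gold ≈ 2.3810

Capital per worker breaks even when investment replaces (n + δ)·k; here n + δ = 0.105.
For Cobb-Douglas, s_gold equals capital's share: s_gold = 0.5.
Setting f'(k) = n+δ gives 0.5·k^(0.5−1) = 0.105, hence k_gold = (0.5/0.105)^(1/0.5) ≈ 22.6757.
y_gold = 22.6757^0.5 ≈ 4.7619; c_gold = (1−0.5)·y_gold ≈ 2.3810.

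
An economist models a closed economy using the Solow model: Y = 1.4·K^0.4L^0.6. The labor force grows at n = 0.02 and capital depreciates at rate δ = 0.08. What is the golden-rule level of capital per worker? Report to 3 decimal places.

Capital per worker breaks even when investment replaces (n + δ)·k; here n + δ = 0.1.
Golden rule sets MPK = n+δ: 0.4·1.4·k^(0.4−1) = 0.1, so k_gold = (0.4·1.4/0.1)^(1/0.6) ≈ 17.6596.

k_gold ≈ 17.660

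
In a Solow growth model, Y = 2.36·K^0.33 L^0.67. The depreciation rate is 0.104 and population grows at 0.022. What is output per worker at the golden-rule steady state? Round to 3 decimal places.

y_gold ≈ 5.788

Capital per worker breaks even when investment replaces (n + δ)·k; here n + δ = 0.126.
Setting f'(k) = n+δ gives 0.33·2.36·k^(0.33−1) = 0.126, hence k_gold = (0.33·2.36/0.126)^(1/0.67) ≈ 15.1593.
Output: y_gold = 2.36·k_gold^0.33 = 2.36·15.1593^0.33 ≈ 5.7881.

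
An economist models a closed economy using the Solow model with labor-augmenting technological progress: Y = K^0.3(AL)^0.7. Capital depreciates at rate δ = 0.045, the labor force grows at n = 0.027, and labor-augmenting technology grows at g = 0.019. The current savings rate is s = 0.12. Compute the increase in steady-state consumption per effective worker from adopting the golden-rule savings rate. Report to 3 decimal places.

Capital per effective worker breaks even when investment replaces (n + g + δ)·k; here n + g + δ = 0.091.
Current steady state (s = 0.12): k* = (0.12/0.091)^(1/0.7) ≈ 1.4847, y* = 1.4847^0.3 ≈ 1.1259, c* = (1−0.12)·1.1259 ≈ 0.9908.
Setting f'(k) = n+g+δ gives 0.3·k^(0.3−1) = 0.091, hence k_gold = (0.3/0.091)^(1/0.7) ≈ 5.4969.
y_gold = 5.4969^0.3 ≈ 1.6674, c_gold = y_gold − 0.091·k_gold ≈ 1.1672.
Gain: Δc = 1.1672 − 0.9908 ≈ 0.1764.

Δc ≈ 0.176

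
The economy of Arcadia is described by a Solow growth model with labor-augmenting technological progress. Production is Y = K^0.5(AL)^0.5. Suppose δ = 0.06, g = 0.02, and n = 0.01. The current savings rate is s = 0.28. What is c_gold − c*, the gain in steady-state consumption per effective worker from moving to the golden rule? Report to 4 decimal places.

Δc ≈ 0.5378

The effective depreciation rate is n + g + δ = 0.01 + 0.02 + 0.06 = 0.09.
Current steady state (s = 0.28): k* = (0.28/0.09)^(1/0.5) ≈ 9.6790, y* = 9.6790^0.5 ≈ 3.1111, c* = (1−0.28)·3.1111 ≈ 2.2400.
Maximizing c = f(k) − (n+g+δ)·k gives f'(k) = n+g+δ, i.e. 0.5·k^(0.5−1) = 0.09, so k_gold = (0.5/0.09)^(1/0.5) ≈ 30.8642.
y_gold = 30.8642^0.5 ≈ 5.5556, c_gold = y_gold − 0.09·k_gold ≈ 2.7778.
Gain: Δc = 2.7778 − 2.2400 ≈ 0.5378.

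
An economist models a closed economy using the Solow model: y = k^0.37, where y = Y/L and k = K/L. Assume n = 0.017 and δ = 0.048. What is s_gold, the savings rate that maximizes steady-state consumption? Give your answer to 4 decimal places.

s_gold = 0.3700

Capital per worker breaks even when investment replaces (n + δ)·k; here n + δ = 0.065.
At the golden rule MPK = n+δ, and in any Cobb-Douglas steady state s = (n+δ)·k/y = MPK·k/y = capital's share 0.37.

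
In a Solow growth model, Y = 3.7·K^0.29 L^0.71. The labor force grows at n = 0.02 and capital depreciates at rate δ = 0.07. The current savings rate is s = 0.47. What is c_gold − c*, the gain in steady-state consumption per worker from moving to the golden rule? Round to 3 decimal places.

Δc ≈ 0.656

Capital per worker breaks even when investment replaces (n + δ)·k; here n + δ = 0.09.
Current steady state (s = 0.47): k* = (0.47·3.7/0.09)^(1/0.71) ≈ 64.7661, y* = 3.7·64.7661^0.29 ≈ 12.4020, c* = (1−0.47)·12.4020 ≈ 6.5731.
At the golden rule the marginal product of capital equals n+δ: 0.29·3.7·k^(0.29−1) = 0.09. Solving, k_gold = (0.29·3.7/0.09)^(1/0.71) ≈ 32.8092.
y_gold = 3.7·32.8092^0.29 ≈ 10.1822, c_gold = y_gold − 0.09·k_gold ≈ 7.2293.
Gain: Δc = 7.2293 − 6.5731 ≈ 0.6563.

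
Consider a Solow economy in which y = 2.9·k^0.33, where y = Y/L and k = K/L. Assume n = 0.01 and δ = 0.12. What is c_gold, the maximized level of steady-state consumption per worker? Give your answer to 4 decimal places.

Capital per worker breaks even when investment replaces (n + δ)·k; here n + δ = 0.13.
Setting f'(k) = n+δ gives 0.33·2.9·k^(0.33−1) = 0.13, hence k_gold = (0.33·2.9/0.13)^(1/0.67) ≈ 19.6781.
y_gold = 2.9·19.6781^0.33 ≈ 7.7520.
c_gold = y_gold − (n+δ)·k_gold = 7.7520 − 0.13·19.6781 ≈ 5.1938.

c_gold ≈ 5.1938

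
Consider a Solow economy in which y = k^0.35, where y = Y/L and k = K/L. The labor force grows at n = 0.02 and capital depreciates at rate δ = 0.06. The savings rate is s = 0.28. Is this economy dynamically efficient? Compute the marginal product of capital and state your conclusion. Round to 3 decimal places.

Break-even investment rate: n + δ = 0.02 + 0.06 = 0.08.
Steady-state k*: s·k^0.35 = 0.08·k gives k* = (0.28/0.08)^(1/0.65) ≈ 6.8711.
MPK = 0.35·6.8711^(-0.65) ≈ 0.1000.
MPK > n+δ = 0.08, so the economy is dynamically efficient (under-saving).

dynamically efficient; MPK ≈ 0.100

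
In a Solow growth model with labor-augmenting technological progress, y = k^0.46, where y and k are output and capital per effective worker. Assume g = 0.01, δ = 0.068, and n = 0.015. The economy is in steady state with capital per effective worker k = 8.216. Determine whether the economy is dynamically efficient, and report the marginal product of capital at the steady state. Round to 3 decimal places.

dynamically efficient; MPK ≈ 0.148

n + g + δ = 0.015 + 0.01 + 0.068 = 0.093.
MPK = 0.46·k^(0.46−1) = 0.46·8.216^(-0.54) ≈ 0.1475.
MPK > 0.093, so the economy is dynamically efficient (under-saving).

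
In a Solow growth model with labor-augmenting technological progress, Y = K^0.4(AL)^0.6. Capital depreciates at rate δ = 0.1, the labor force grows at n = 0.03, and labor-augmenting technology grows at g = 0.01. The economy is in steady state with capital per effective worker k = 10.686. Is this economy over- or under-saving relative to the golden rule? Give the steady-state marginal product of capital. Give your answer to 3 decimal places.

over-saving; MPK ≈ 0.097

Capital per effective worker breaks even when investment replaces (n + g + δ)·k; here n + g + δ = 0.14.
MPK = 0.4·k^(0.4−1) = 0.4·10.686^(-0.6) ≈ 0.0966.
MPK < 0.14, so the economy is dynamically inefficient (over-saving).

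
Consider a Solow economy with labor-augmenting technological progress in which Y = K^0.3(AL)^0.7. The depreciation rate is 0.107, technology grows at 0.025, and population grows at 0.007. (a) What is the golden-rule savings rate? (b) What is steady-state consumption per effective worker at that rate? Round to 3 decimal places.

Break-even investment rate: n + g + δ = 0.007 + 0.025 + 0.107 = 0.139.
For Cobb-Douglas, s_gold equals capital's share: s_gold = 0.3.
Setting f'(k) = n+g+δ gives 0.3·k^(0.3−1) = 0.139, hence k_gold = (0.3/0.139)^(1/0.7) ≈ 3.0012.
y_gold = 3.0012^0.3 ≈ 1.3906; c_gold = (1−0.3)·y_gold ≈ 0.9734.

(a) s_gold = 0.300; (b) c_gold ≈ 0.973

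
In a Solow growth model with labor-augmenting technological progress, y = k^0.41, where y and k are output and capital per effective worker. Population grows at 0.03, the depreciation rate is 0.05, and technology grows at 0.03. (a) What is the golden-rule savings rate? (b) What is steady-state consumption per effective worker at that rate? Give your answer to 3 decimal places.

(a) s_gold = 0.410; (b) c_gold ≈ 1.472

n + g + δ = 0.03 + 0.03 + 0.05 = 0.11.
For Cobb-Douglas, s_gold equals capital's share: s_gold = 0.41.
Maximizing c = f(k) − (n+g+δ)·k gives f'(k) = n+g+δ, i.e. 0.41·k^(0.41−1) = 0.11, so k_gold = (0.41/0.11)^(1/0.59) ≈ 9.2995.
y_gold = 9.2995^0.41 ≈ 2.4950; c_gold = (1−0.41)·y_gold ≈ 1.4720.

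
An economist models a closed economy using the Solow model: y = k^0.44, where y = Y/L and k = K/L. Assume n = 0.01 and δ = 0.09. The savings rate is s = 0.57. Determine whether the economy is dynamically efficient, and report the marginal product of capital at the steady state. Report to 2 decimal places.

dynamically inefficient; MPK ≈ 0.08

Capital per worker breaks even when investment replaces (n + δ)·k; here n + δ = 0.1.
Steady-state k*: s·k^0.44 = 0.1·k gives k* = (0.57/0.1)^(1/0.56) ≈ 22.3757.
MPK = 0.44·22.3757^(-0.56) ≈ 0.0772.
MPK < n+δ = 0.1, so the economy is dynamically inefficient (over-saving).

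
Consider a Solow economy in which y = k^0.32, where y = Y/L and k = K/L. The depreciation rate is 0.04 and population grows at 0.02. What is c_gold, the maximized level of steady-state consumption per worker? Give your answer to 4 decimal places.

Break-even investment rate: n + δ = 0.02 + 0.04 = 0.06.
Setting f'(k) = n+δ gives 0.32·k^(0.32−1) = 0.06, hence k_gold = (0.32/0.06)^(1/0.68) ≈ 11.7251.
y_gold = 11.7251^0.32 ≈ 2.1985.
c_gold = y_gold − (n+δ)·k_gold = 2.1985 − 0.06·11.7251 ≈ 1.4949.

c_gold ≈ 1.4949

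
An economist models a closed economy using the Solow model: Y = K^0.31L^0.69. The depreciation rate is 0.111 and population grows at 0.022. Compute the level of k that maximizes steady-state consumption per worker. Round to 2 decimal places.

k_gold ≈ 3.41

Break-even investment rate: n + δ = 0.022 + 0.111 = 0.133.
Maximizing c = f(k) − (n+δ)·k gives f'(k) = n+δ, i.e. 0.31·k^(0.31−1) = 0.133, so k_gold = (0.31/0.133)^(1/0.69) ≈ 3.4090.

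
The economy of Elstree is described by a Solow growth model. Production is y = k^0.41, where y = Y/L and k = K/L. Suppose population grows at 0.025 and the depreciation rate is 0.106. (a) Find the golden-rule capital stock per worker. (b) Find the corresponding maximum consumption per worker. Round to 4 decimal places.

(a) k_gold ≈ 6.9159; (b) c_gold ≈ 1.3037

The effective depreciation rate is n + δ = 0.025 + 0.106 = 0.131.
At the golden rule the marginal product of capital equals n+δ: 0.41·k^(0.41−1) = 0.131. Solving, k_gold = (0.41/0.131)^(1/0.59) ≈ 6.9159.
y_gold = 6.9159^0.41 ≈ 2.2097; c_gold = y_gold − 0.131·k_gold ≈ 1.3037.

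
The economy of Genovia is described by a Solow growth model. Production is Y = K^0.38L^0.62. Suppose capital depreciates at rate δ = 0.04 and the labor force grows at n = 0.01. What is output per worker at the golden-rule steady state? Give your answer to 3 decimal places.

y_gold ≈ 3.466

Capital per worker breaks even when investment replaces (n + δ)·k; here n + δ = 0.05.
At the golden rule the marginal product of capital equals n+δ: 0.38·k^(0.38−1) = 0.05. Solving, k_gold = (0.38/0.05)^(1/0.62) ≈ 26.3431.
Output: y_gold = k_gold^0.38 = 26.3431^0.38 ≈ 3.4662.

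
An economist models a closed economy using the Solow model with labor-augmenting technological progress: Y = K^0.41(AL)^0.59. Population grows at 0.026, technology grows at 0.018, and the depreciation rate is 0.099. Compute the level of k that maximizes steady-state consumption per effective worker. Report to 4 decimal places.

k_gold ≈ 5.9612

Break-even investment rate: n + g + δ = 0.026 + 0.018 + 0.099 = 0.143.
At the golden rule the marginal product of capital equals n+g+δ: 0.41·k^(0.41−1) = 0.143. Solving, k_gold = (0.41/0.143)^(1/0.59) ≈ 5.9612.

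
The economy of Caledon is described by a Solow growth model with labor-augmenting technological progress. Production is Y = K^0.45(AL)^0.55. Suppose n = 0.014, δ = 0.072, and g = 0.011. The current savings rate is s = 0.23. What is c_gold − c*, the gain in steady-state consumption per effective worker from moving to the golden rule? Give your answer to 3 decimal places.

Δc ≈ 0.370

Capital per effective worker breaks even when investment replaces (n + g + δ)·k; here n + g + δ = 0.097.
Current steady state (s = 0.23): k* = (0.23/0.097)^(1/0.55) ≈ 4.8055, y* = 4.8055^0.45 ≈ 2.0267, c* = (1−0.23)·2.0267 ≈ 1.5605.
At the golden rule the marginal product of capital equals n+g+δ: 0.45·k^(0.45−1) = 0.097. Solving, k_gold = (0.45/0.097)^(1/0.55) ≈ 16.2821.
y_gold = 16.2821^0.45 ≈ 3.5097, c_gold = y_gold − 0.097·k_gold ≈ 1.9303.
Gain: Δc = 1.9303 − 1.5605 ≈ 0.3698.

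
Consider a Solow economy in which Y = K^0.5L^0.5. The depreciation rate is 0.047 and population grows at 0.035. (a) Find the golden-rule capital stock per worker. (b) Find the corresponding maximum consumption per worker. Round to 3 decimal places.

The effective depreciation rate is n + δ = 0.035 + 0.047 = 0.082.
Golden rule sets MPK = n+δ: 0.5·k^(0.5−1) = 0.082, so k_gold = (0.5/0.082)^(1/0.5) ≈ 37.1802.
y_gold = 37.1802^0.5 ≈ 6.0976; c_gold = y_gold − 0.082·k_gold ≈ 3.0488.

(a) k_gold ≈ 37.180; (b) c_gold ≈ 3.049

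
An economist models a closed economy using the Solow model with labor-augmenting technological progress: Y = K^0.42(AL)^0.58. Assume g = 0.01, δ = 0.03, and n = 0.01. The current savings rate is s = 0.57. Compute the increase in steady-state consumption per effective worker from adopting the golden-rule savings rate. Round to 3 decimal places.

n + g + δ = 0.01 + 0.01 + 0.03 = 0.05.
Current steady state (s = 0.57): k* = (0.57/0.05)^(1/0.58) ≈ 66.4125, y* = 66.4125^0.42 ≈ 5.8257, c* = (1−0.57)·5.8257 ≈ 2.5050.
Setting f'(k) = n+g+δ gives 0.42·k^(0.42−1) = 0.05, hence k_gold = (0.42/0.05)^(1/0.58) ≈ 39.2270.
y_gold = 39.2270^0.42 ≈ 4.6699, c_gold = y_gold − 0.05·k_gold ≈ 2.7085.
Gain: Δc = 2.7085 − 2.5050 ≈ 0.2035.

Δc ≈ 0.203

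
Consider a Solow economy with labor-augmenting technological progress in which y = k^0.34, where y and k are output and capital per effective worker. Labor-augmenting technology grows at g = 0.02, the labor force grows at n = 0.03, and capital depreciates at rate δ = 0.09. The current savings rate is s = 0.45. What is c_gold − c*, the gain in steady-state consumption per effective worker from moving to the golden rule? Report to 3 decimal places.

Δc ≈ 0.039

n + g + δ = 0.03 + 0.02 + 0.09 = 0.14.
Current steady state (s = 0.45): k* = (0.45/0.14)^(1/0.66) ≈ 5.8656, y* = 5.8656^0.34 ≈ 1.8248, c* = (1−0.45)·1.8248 ≈ 1.0037.
Maximizing c = f(k) − (n+g+δ)·k gives f'(k) = n+g+δ, i.e. 0.34·k^(0.34−1) = 0.14, so k_gold = (0.34/0.14)^(1/0.66) ≈ 3.8359.
y_gold = 3.8359^0.34 ≈ 1.5795, c_gold = y_gold − 0.14·k_gold ≈ 1.0425.
Gain: Δc = 1.0425 − 1.0037 ≈ 0.0388.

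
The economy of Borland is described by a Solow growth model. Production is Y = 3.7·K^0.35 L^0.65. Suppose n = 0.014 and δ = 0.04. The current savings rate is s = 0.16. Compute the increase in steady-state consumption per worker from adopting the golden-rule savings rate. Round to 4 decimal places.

Δc ≈ 2.0249

Capital per worker breaks even when investment replaces (n + δ)·k; here n + δ = 0.054.
Current steady state (s = 0.16): k* = (0.16·3.7/0.054)^(1/0.65) ≈ 39.8006, y* = 3.7·39.8006^0.35 ≈ 13.4327, c* = (1−0.16)·13.4327 ≈ 11.2835.
Maximizing c = f(k) − (n+δ)·k gives f'(k) = n+δ, i.e. 0.35·3.7·k^(0.35−1) = 0.054, so k_gold = (0.35·3.7/0.054)^(1/0.65) ≈ 132.7047.
y_gold = 3.7·132.7047^0.35 ≈ 20.4744, c_gold = y_gold − 0.054·k_gold ≈ 13.3084.
Gain: Δc = 13.3084 − 11.2835 ≈ 2.0249.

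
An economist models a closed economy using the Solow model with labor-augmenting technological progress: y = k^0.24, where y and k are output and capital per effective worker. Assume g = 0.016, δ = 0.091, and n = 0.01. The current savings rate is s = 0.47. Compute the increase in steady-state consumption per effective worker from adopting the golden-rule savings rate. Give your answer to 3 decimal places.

Δc ≈ 0.131

n + g + δ = 0.01 + 0.016 + 0.091 = 0.117.
Current steady state (s = 0.47): k* = (0.47/0.117)^(1/0.76) ≈ 6.2319, y* = 6.2319^0.24 ≈ 1.5513, c* = (1−0.47)·1.5513 ≈ 0.8222.
Golden rule sets MPK = n+g+δ: 0.24·k^(0.24−1) = 0.117, so k_gold = (0.24/0.117)^(1/0.76) ≈ 2.5737.
y_gold = 2.5737^0.24 ≈ 1.2547, c_gold = y_gold − 0.117·k_gold ≈ 0.9536.
Gain: Δc = 0.9536 − 0.8222 ≈ 0.1313.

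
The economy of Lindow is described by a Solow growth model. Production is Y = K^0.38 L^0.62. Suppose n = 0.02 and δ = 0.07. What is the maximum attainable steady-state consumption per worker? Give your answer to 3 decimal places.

Capital per worker breaks even when investment replaces (n + δ)·k; here n + δ = 0.09.
Maximizing c = f(k) − (n+δ)·k gives f'(k) = n+δ, i.e. 0.38·k^(0.38−1) = 0.09, so k_gold = (0.38/0.09)^(1/0.62) ≈ 10.2079.
y_gold = 10.2079^0.38 ≈ 2.4177.
c_gold = y_gold − (n+δ)·k_gold = 2.4177 − 0.09·10.2079 ≈ 1.4990.

c_gold ≈ 1.499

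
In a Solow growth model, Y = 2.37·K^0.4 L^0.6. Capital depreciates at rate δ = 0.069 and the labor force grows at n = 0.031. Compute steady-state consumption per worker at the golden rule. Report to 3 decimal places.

c_gold ≈ 6.369

n + δ = 0.031 + 0.069 = 0.1.
Maximizing c = f(k) − (n+δ)·k gives f'(k) = n+δ, i.e. 0.4·2.37·k^(0.4−1) = 0.1, so k_gold = (0.4·2.37/0.1)^(1/0.6) ≈ 42.4633.
y_gold = 2.37·42.4633^0.4 ≈ 10.6158.
c_gold = y_gold − (n+δ)·k_gold = 10.6158 − 0.1·42.4633 ≈ 6.3695.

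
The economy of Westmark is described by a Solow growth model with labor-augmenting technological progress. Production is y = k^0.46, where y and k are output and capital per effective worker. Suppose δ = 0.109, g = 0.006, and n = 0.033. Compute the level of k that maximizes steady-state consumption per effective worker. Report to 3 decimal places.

k_gold ≈ 8.166

Break-even investment rate: n + g + δ = 0.033 + 0.006 + 0.109 = 0.148.
Maximizing c = f(k) − (n+g+δ)·k gives f'(k) = n+g+δ, i.e. 0.46·k^(0.46−1) = 0.148, so k_gold = (0.46/0.148)^(1/0.54) ≈ 8.1664.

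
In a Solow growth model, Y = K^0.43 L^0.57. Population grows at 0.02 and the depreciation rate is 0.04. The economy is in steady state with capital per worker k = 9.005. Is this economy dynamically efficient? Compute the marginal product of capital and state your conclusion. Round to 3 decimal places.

Break-even investment rate: n + δ = 0.02 + 0.04 = 0.06.
MPK = 0.43·k^(0.43−1) = 0.43·9.005^(-0.57) ≈ 0.1229.
MPK > 0.06, so the economy is dynamically efficient (under-saving).

dynamically efficient; MPK ≈ 0.123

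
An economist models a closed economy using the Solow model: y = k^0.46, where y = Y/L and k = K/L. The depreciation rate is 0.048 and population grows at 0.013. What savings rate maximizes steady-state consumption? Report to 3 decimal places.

s_gold = 0.460

Capital per worker breaks even when investment replaces (n + δ)·k; here n + δ = 0.061.
At the golden rule MPK = n+δ, and in any Cobb-Douglas steady state s = (n+δ)·k/y = MPK·k/y = capital's share 0.46.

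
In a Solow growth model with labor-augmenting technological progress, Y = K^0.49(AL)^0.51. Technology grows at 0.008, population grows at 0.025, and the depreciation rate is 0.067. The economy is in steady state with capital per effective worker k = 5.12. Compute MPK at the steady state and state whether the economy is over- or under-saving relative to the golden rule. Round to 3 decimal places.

n + g + δ = 0.025 + 0.008 + 0.067 = 0.1.
MPK = 0.49·k^(0.49−1) = 0.49·5.12^(-0.51) ≈ 0.2130.
MPK > 0.1, so the economy is dynamically efficient (under-saving).

under-saving; MPK ≈ 0.213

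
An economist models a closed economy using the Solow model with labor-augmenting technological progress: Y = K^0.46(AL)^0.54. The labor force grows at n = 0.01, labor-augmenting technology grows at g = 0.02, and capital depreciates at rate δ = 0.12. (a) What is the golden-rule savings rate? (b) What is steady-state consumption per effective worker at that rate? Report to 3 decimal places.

Break-even investment rate: n + g + δ = 0.01 + 0.02 + 0.12 = 0.15.
For Cobb-Douglas, s_gold equals capital's share: s_gold = 0.46.
At the golden rule the marginal product of capital equals n+g+δ: 0.46·k^(0.46−1) = 0.15. Solving, k_gold = (0.46/0.15)^(1/0.54) ≈ 7.9659.
y_gold = 7.9659^0.46 ≈ 2.5976; c_gold = (1−0.46)·y_gold ≈ 1.4027.

(a) s_gold = 0.460; (b) c_gold ≈ 1.403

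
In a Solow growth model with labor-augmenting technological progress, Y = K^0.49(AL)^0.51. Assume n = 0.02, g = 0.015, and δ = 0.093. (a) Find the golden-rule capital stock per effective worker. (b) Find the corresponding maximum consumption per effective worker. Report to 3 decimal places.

(a) k_gold ≈ 13.903; (b) c_gold ≈ 1.852

Break-even investment rate: n + g + δ = 0.02 + 0.015 + 0.093 = 0.128.
At the golden rule the marginal product of capital equals n+g+δ: 0.49·k^(0.49−1) = 0.128. Solving, k_gold = (0.49/0.128)^(1/0.51) ≈ 13.9030.
y_gold = 13.9030^0.49 ≈ 3.6318; c_gold = y_gold − 0.128·k_gold ≈ 1.8522.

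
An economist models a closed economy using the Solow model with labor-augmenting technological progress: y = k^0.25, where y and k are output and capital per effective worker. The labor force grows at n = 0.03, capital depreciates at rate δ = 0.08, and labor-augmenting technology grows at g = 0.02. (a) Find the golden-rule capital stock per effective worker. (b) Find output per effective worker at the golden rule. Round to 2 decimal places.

(a) k_gold ≈ 2.39; (b) y_gold ≈ 1.24

The effective depreciation rate is n + g + δ = 0.03 + 0.02 + 0.08 = 0.13.
Setting f'(k) = n+g+δ gives 0.25·k^(0.25−1) = 0.13, hence k_gold = (0.25/0.13)^(1/0.75) ≈ 2.3915.
y_gold = 2.3915^0.25 ≈ 1.2436.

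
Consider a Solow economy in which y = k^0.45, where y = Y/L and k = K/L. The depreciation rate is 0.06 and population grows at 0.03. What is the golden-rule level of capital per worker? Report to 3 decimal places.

k_gold ≈ 18.658

Break-even investment rate: n + δ = 0.03 + 0.06 = 0.09.
At the golden rule the marginal product of capital equals n+δ: 0.45·k^(0.45−1) = 0.09. Solving, k_gold = (0.45/0.09)^(1/0.55) ≈ 18.6575.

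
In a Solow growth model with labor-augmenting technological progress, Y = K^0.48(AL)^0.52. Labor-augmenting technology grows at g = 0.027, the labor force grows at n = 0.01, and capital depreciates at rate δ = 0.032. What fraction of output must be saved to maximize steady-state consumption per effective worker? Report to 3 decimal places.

s_gold = 0.480

Capital per effective worker breaks even when investment replaces (n + g + δ)·k; here n + g + δ = 0.069.
At the golden rule MPK = n+g+δ, and in any Cobb-Douglas steady state s = (n+g+δ)·k/y = MPK·k/y = capital's share 0.48.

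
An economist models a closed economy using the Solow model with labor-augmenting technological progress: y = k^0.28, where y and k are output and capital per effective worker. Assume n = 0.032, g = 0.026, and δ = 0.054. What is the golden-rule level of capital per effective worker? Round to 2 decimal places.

Capital per effective worker breaks even when investment replaces (n + g + δ)·k; here n + g + δ = 0.112.
Setting f'(k) = n+g+δ gives 0.28·k^(0.28−1) = 0.112, hence k_gold = (0.28/0.112)^(1/0.72) ≈ 3.5702.

k_gold ≈ 3.57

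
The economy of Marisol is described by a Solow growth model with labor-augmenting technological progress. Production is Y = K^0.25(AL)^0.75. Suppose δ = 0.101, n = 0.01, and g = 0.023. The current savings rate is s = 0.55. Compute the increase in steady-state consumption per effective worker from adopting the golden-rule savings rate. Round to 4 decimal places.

Break-even investment rate: n + g + δ = 0.01 + 0.023 + 0.101 = 0.134.
Current steady state (s = 0.55): k* = (0.55/0.134)^(1/0.75) ≈ 6.5717, y* = 6.5717^0.25 ≈ 1.6011, c* = (1−0.55)·1.6011 ≈ 0.7205.
At the golden rule the marginal product of capital equals n+g+δ: 0.25·k^(0.25−1) = 0.134. Solving, k_gold = (0.25/0.134)^(1/0.75) ≈ 2.2967.
y_gold = 2.2967^0.25 ≈ 1.2311, c_gold = y_gold − 0.134·k_gold ≈ 0.9233.
Gain: Δc = 0.9233 − 0.7205 ≈ 0.2028.

Δc ≈ 0.2028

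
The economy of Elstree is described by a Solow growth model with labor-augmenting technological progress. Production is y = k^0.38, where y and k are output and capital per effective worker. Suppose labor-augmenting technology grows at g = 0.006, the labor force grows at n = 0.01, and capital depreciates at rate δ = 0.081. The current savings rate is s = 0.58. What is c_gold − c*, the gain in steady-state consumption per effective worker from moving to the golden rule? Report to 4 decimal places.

Capital per effective worker breaks even when investment replaces (n + g + δ)·k; here n + g + δ = 0.097.
Current steady state (s = 0.58): k* = (0.58/0.097)^(1/0.62) ≈ 17.8925, y* = 17.8925^0.38 ≈ 2.9924, c* = (1−0.58)·2.9924 ≈ 1.2568.
Golden rule sets MPK = n+g+δ: 0.38·k^(0.38−1) = 0.097, so k_gold = (0.38/0.097)^(1/0.62) ≈ 9.0463.
y_gold = 9.0463^0.38 ≈ 2.3092, c_gold = y_gold − 0.097·k_gold ≈ 1.4317.
Gain: Δc = 1.4317 − 1.2568 ≈ 0.1749.

Δc ≈ 0.1749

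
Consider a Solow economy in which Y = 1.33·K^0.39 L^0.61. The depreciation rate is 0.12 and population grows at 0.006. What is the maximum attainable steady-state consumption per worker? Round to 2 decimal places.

Break-even investment rate: n + δ = 0.006 + 0.12 = 0.126.
Golden rule sets MPK = n+δ: 0.39·1.33·k^(0.39−1) = 0.126, so k_gold = (0.39·1.33/0.126)^(1/0.61) ≈ 10.1731.
y_gold = 1.33·10.1731^0.39 ≈ 3.2867.
c_gold = y_gold − (n+δ)·k_gold = 3.2867 − 0.126·10.1731 ≈ 2.0049.

c_gold ≈ 2.00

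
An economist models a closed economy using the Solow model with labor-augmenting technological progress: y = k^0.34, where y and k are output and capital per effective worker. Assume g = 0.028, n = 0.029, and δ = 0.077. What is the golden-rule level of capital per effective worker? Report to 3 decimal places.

n + g + δ = 0.029 + 0.028 + 0.077 = 0.134.
At the golden rule the marginal product of capital equals n+g+δ: 0.34·k^(0.34−1) = 0.134. Solving, k_gold = (0.34/0.134)^(1/0.66) ≈ 4.0991.

k_gold ≈ 4.099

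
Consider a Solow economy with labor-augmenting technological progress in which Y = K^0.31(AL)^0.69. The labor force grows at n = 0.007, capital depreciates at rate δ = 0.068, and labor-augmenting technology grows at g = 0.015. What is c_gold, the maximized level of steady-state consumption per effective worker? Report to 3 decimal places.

The effective depreciation rate is n + g + δ = 0.007 + 0.015 + 0.068 = 0.09.
Maximizing c = f(k) − (n+g+δ)·k gives f'(k) = n+g+δ, i.e. 0.31·k^(0.31−1) = 0.09, so k_gold = (0.31/0.09)^(1/0.69) ≈ 6.0039.
y_gold = 6.0039^0.31 ≈ 1.7431.
c_gold = y_gold − (n+g+δ)·k_gold = 1.7431 − 0.09·6.0039 ≈ 1.2027.

c_gold ≈ 1.203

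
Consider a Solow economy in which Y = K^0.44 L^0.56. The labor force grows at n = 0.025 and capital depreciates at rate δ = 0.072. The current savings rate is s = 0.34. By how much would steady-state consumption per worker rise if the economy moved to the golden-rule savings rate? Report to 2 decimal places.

Δc ≈ 0.07

n + δ = 0.025 + 0.072 = 0.097.
Current steady state (s = 0.34): k* = (0.34/0.097)^(1/0.56) ≈ 9.3906, y* = 9.3906^0.44 ≈ 2.6791, c* = (1−0.34)·2.6791 ≈ 1.7682.
At the golden rule the marginal product of capital equals n+δ: 0.44·k^(0.44−1) = 0.097. Solving, k_gold = (0.44/0.097)^(1/0.56) ≈ 14.8814.
y_gold = 14.8814^0.44 ≈ 3.2807, c_gold = y_gold − 0.097·k_gold ≈ 1.8372.
Gain: Δc = 1.8372 − 1.7682 ≈ 0.0690.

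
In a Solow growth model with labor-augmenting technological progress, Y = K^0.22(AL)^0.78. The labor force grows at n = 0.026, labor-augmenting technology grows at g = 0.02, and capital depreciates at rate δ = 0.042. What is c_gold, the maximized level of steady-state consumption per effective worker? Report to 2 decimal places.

c_gold ≈ 1.01

The effective depreciation rate is n + g + δ = 0.026 + 0.02 + 0.042 = 0.088.
Golden rule sets MPK = n+g+δ: 0.22·k^(0.22−1) = 0.088, so k_gold = (0.22/0.088)^(1/0.78) ≈ 3.2373.
y_gold = 3.2373^0.22 ≈ 1.2949.
c_gold = y_gold − (n+g+δ)·k_gold = 1.2949 − 0.088·3.2373 ≈ 1.0100.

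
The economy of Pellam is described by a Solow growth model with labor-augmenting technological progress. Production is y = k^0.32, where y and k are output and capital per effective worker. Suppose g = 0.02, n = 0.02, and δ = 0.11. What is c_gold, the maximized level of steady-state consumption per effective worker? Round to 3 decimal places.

c_gold ≈ 0.971

Break-even investment rate: n + g + δ = 0.02 + 0.02 + 0.11 = 0.15.
Setting f'(k) = n+g+δ gives 0.32·k^(0.32−1) = 0.15, hence k_gold = (0.32/0.15)^(1/0.68) ≈ 3.0473.
y_gold = 3.0473^0.32 ≈ 1.4284.
c_gold = y_gold − (n+g+δ)·k_gold = 1.4284 − 0.15·3.0473 ≈ 0.9713.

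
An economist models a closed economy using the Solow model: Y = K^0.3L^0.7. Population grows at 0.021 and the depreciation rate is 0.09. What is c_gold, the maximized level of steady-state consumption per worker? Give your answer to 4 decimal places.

c_gold ≈ 1.0719

The effective depreciation rate is n + δ = 0.021 + 0.09 = 0.111.
Setting f'(k) = n+δ gives 0.3·k^(0.3−1) = 0.111, hence k_gold = (0.3/0.111)^(1/0.7) ≈ 4.1386.
y_gold = 4.1386^0.3 ≈ 1.5313.
c_gold = y_gold − (n+δ)·k_gold = 1.5313 − 0.111·4.1386 ≈ 1.0719.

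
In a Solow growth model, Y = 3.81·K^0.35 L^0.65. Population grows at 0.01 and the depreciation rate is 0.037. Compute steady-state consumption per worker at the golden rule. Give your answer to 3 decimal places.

c_gold ≈ 15.003

Break-even investment rate: n + δ = 0.01 + 0.037 = 0.047.
Setting f'(k) = n+δ gives 0.35·3.81·k^(0.35−1) = 0.047, hence k_gold = (0.35·3.81/0.047)^(1/0.65) ≈ 171.8792.
y_gold = 3.81·171.8792^0.35 ≈ 23.0809.
c_gold = y_gold − (n+δ)·k_gold = 23.0809 − 0.047·171.8792 ≈ 15.0026.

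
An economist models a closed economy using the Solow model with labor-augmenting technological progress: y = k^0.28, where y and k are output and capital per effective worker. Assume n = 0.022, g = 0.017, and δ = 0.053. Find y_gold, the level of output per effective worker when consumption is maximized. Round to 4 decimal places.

n + g + δ = 0.022 + 0.017 + 0.053 = 0.092.
At the golden rule the marginal product of capital equals n+g+δ: 0.28·k^(0.28−1) = 0.092. Solving, k_gold = (0.28/0.092)^(1/0.72) ≈ 4.6919.
Output: y_gold = k_gold^0.28 = 4.6919^0.28 ≈ 1.5416.

y_gold ≈ 1.5416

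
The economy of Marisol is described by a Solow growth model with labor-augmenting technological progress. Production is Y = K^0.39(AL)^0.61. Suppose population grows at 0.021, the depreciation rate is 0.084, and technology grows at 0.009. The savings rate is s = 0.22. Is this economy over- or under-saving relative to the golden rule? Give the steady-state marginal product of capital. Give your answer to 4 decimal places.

Break-even investment rate: n + g + δ = 0.021 + 0.009 + 0.084 = 0.114.
Steady-state k*: s·k^0.39 = 0.114·k gives k* = (0.22/0.114)^(1/0.61) ≈ 2.9381.
MPK = 0.39·2.9381^(-0.61) ≈ 0.2021.
MPK > n+g+δ = 0.114, so the economy is dynamically efficient (under-saving).

under-saving; MPK ≈ 0.2021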